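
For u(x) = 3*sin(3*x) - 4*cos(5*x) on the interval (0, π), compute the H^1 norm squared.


||u||_{H^1(0,π)}^2 = 253*π

u'(x) = 20*sin(5*x) + 9*cos(3*x).
Expand u² and (u')² and integrate term by term on (0, π), using: for integers n ≥ 1, ∫_0^π sin²(nx) dx = ∫_0^π cos²(nx) dx = π/2; for n ≠ n', ∫_0^π sin(nx)sin(n'x) dx = ∫_0^π cos(nx)cos(n'x) dx = 0; and by product-to-sum, ∫_0^π sin(nx)cos(n'x) dx = ½∫_0^π [sin((n+n')x) + sin((n−n')x)] dx, which is 0 when n+n' is even and 2n/(n²−n'²) when n+n' is odd (it need not vanish on (0, π)).
  u² squared terms: (-4)²·∫cos(5x)² dx = 16·π/2 = 8*π;  (3)²·∫sin(3x)² dx = 9·π/2 = 9*π/2.
  u² cross terms: 2·(-4)·(3)·∫cos(5x)·sin(3x) dx = -24·(0) = 0.
  So ∫_0^π u² dx = 8*π + 9*π/2 + 0 = 25*π/2.
  (u')² squared terms: (9)²·∫cos(3x)² dx = 81·π/2 = 81*π/2;  (20)²·∫sin(5x)² dx = 400·π/2 = 200*π.
  (u')² cross terms: 2·(9)·(20)·∫cos(3x)·sin(5x) dx = 360·(0) = 0.
  So ∫_0^π (u')² dx = 81*π/2 + 200*π + 0 = 481*π/2.
||u||_{H^1}^2 = (25*π/2) + (481*π/2) = 253*π.


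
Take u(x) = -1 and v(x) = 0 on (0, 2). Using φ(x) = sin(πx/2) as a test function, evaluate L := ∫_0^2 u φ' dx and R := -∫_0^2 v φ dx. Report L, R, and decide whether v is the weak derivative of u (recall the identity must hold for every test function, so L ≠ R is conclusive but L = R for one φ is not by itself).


LHS = 0, RHS = 0. Yes, v = u' weakly.

u(x) = -1, classical derivative u'(x) = 0.
φ(x) = sin(πx/2), so φ'(x) = π*cos(π*x/2)/2.
Note φ(0) = φ(2) = 0, so the boundary term u·φ vanishes.
LHS = ∫_0^2 u(x) φ'(x) dx = ∫_0^2 (-π*cos(π*x/2)/2) dx. Term by term:
  ∫_0^2 -π*cos(π*x/2)/2 dx = 0.
So LHS = 0.
∫_0^2 v(x) φ(x) dx = ∫_0^2 (0) dx. Term by term:
  ∫_0^2 0 dx = 0.
So RHS = -∫_0^2 v(x) φ(x) dx = 0.
LHS = RHS, so the identity holds for this test φ.
Moreover u is smooth here and v(x) = u'(x) = 0 pointwise, so the identity holds for every test function. Hence v is the weak derivative of u.


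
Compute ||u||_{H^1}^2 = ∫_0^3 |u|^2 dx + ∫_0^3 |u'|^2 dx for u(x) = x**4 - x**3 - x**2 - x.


||u||_{H^1}^2 = 330999/140

The H^1 norm (squared) on an interval (0, L) is
  ||u||_{H^1}^2 = ∫_0^L u(x)^2 dx + ∫_0^L u'(x)^2 dx.
Compute u'(x) = 4*x**3 - 3*x**2 - 2*x - 1.
Then u(x)^2 = x**8 - 2*x**7 - x**6 + 3*x**4 + 2*x**3 + x**2 and u'(x)^2 = 16*x**6 - 24*x**5 - 7*x**4 + 4*x**3 + 10*x**2 + 4*x + 1.
Integrate each monomial from 0 to 3 using ∫_0^3 c·x^n dx = c·3^(n+1)/(n+1):
  ∫_0^3 u(x)^2 dx = ∫_0^3 (x^8 - 2*x^7 - x^6 + 3*x^4 + 2*x^3 + x^2) dx. Term by term:
    ∫_0^3 x^8 dx = 2187;  ∫_0^3 -2*x^7 dx = -6561/4;  ∫_0^3 -x^6 dx = -2187/7;
    ∫_0^3 3*x^4 dx = 729/5;  ∫_0^3 2*x^3 dx = 81/2;  ∫_0^3 x^2 dx = 9.
  Sum: 2187 − 6561/4 − 2187/7 + 729/5 + 81/2 + 9 = 60147/140.
  ∫_0^3 u'(x)^2 dx = ∫_0^3 (16*x^6 - 24*x^5 - 7*x^4 + 4*x^3 + 10*x^2 + 4*x + 1) dx. Term by term:
    ∫_0^3 16*x^6 dx = 34992/7;  ∫_0^3 -24*x^5 dx = -2916;  ∫_0^3 -7*x^4 dx = -1701/5;
    ∫_0^3 4*x^3 dx = 81;  ∫_0^3 10*x^2 dx = 90;  ∫_0^3 4*x dx = 18;
    ∫_0^3 1 dx = 3.
  Sum: 34992/7 − 2916 − 1701/5 + 81 + 90 + 18 + 3 = 67713/35.
Adding: ||u||_{H^1}^2 = 60147/140 + 67713/35 = 330999/140.


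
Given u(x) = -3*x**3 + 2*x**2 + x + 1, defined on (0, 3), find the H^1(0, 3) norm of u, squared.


||u||_{H^1}^2 = 264093/70

The H^1 norm (squared) on an interval (0, L) is
  ||u||_{H^1}^2 = ∫_0^L u(x)^2 dx + ∫_0^L u'(x)^2 dx.
Compute u'(x) = -9*x**2 + 4*x + 1.
Then u(x)^2 = 9*x**6 - 12*x**5 - 2*x**4 - 2*x**3 + 5*x**2 + 2*x + 1 and u'(x)^2 = 81*x**4 - 72*x**3 - 2*x**2 + 8*x + 1.
Integrate each monomial from 0 to 3 using ∫_0^3 c·x^n dx = c·3^(n+1)/(n+1):
  ∫_0^3 u(x)^2 dx = ∫_0^3 (9*x^6 - 12*x^5 - 2*x^4 - 2*x^3 + 5*x^2 + 2*x + 1) dx. Term by term:
    ∫_0^3 9*x^6 dx = 19683/7;  ∫_0^3 -12*x^5 dx = -1458;  ∫_0^3 -2*x^4 dx = -486/5;
    ∫_0^3 -2*x^3 dx = -81/2;  ∫_0^3 5*x^2 dx = 45;  ∫_0^3 2*x dx = 9;
    ∫_0^3 1 dx = 3.
  Sum: 19683/7 − 1458 − 486/5 − 81/2 + 45 + 9 + 3 = 89121/70.
  ∫_0^3 u'(x)^2 dx = ∫_0^3 (81*x^4 - 72*x^3 - 2*x^2 + 8*x + 1) dx. Term by term:
    ∫_0^3 81*x^4 dx = 19683/5;  ∫_0^3 -72*x^3 dx = -1458;  ∫_0^3 -2*x^2 dx = -18;
    ∫_0^3 8*x dx = 36;  ∫_0^3 1 dx = 3.
  Sum: 19683/5 − 1458 − 18 + 36 + 3 = 12498/5.
Adding: ||u||_{H^1}^2 = 89121/70 + 12498/5 = 264093/70.


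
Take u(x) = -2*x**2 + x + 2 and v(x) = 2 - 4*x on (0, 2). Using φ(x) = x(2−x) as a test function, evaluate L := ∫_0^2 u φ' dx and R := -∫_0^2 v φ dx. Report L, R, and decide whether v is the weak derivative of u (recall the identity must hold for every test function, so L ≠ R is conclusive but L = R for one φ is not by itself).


LHS = 4, RHS = 8/3. No, v is not the weak derivative of u.

u(x) = -2*x**2 + x + 2, classical derivative u'(x) = 1 - 4*x.
φ(x) = x(2−x), so φ'(x) = 2 - 2*x.
Note φ(0) = φ(2) = 0, so the boundary term u·φ vanishes.
LHS = ∫_0^2 u(x) φ'(x) dx = ∫_0^2 (4*x^3 - 6*x^2 - 2*x + 4) dx. Term by term:
  ∫_0^2 4*x^3 dx = 16;  ∫_0^2 -6*x^2 dx = -16;  ∫_0^2 -2*x dx = -4;
  ∫_0^2 4 dx = 8.
Sum: 16 − 16 − 4 + 8 = 4.
So LHS = 4.
∫_0^2 v(x) φ(x) dx = ∫_0^2 (4*x^3 - 10*x^2 + 4*x) dx. Term by term:
  ∫_0^2 4*x^3 dx = 16;  ∫_0^2 -10*x^2 dx = -80/3;  ∫_0^2 4*x dx = 8.
Sum: 16 − 80/3 + 8 = -8/3.
So RHS = -∫_0^2 v(x) φ(x) dx = 8/3.
LHS − RHS = 4/3 ≠ 0, so the identity fails.
(For a valid weak derivative the identity must hold for EVERY test function, in particular this one. The failure shows v is NOT the weak derivative of u.)
Correct weak derivative would be u'(x) = 1 - 4*x.


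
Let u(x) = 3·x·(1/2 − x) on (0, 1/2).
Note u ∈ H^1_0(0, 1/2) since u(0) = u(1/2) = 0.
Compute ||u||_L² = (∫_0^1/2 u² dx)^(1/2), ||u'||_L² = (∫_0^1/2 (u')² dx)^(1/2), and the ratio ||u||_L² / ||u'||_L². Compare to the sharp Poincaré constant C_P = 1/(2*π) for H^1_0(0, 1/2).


||u||_L² / ||u'||_L² = sqrt(10)/20 < C_P = 1/(2*π).

u(x) = 3·x·(1/2 − x), so u'(x) = 3/2 - 6*x.
u(x) = 3·x·(1/2 − x) vanishes at x = 0 and x = 1/2, so u ∈ H^1_0(0, 1/2). Differentiate via the product rule and integrate the resulting polynomials term by term.
  ∫_0^1/2 u² dx = ∫_0^1/2 (9*x^4 - 9*x^3 + 9*x^2/4) dx. Term by term:
    ∫_0^1/2 9*x^4 dx = 9/160;  ∫_0^1/2 -9*x^3 dx = -9/64;  ∫_0^1/2 9*x^2/4 dx = 3/32.
  Sum: 9/160 − 9/64 + 3/32 = 3/320.
  ∫_0^1/2 (u')² dx = ∫_0^1/2 (36*x^2 - 18*x + 9/4) dx. Term by term:
    ∫_0^1/2 36*x^2 dx = 3/2;  ∫_0^1/2 -18*x dx = -9/4;  ∫_0^1/2 9/4 dx = 9/8.
  Sum: 3/2 − 9/4 + 9/8 = 3/8.
∫_0^1/2 u² dx = 3/320, so ||u||_L² = sqrt(15)/40.
∫_0^1/2 (u')² dx = 3/8, so ||u'||_L² = sqrt(6)/4.
Ratio ||u||_L² / ||u'||_L² = sqrt(10)/20.
Sharp Poincaré constant on H^1_0(0, 1/2) is C_P = L/π = 1/(2*π), achieved by sin(2*π·x).
A polynomial bump cannot attain the sharp Poincaré constant (only the first sine eigenfunction does), so the ratio is strictly less than C_P, consistent with ||u||_L² ≤ C_P ||u'||_L².


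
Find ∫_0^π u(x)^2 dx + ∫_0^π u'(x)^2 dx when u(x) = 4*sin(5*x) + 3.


||u||_{H^1(0,π)}^2 = 48/5 + 217*π

u'(x) = 20*cos(5*x).
Expand u² and (u')² and integrate term by term on (0, π), using: for integers n ≥ 1, ∫_0^π sin²(nx) dx = ∫_0^π cos²(nx) dx = π/2; for n ≠ n', ∫_0^π sin(nx)sin(n'x) dx = ∫_0^π cos(nx)cos(n'x) dx = 0; and by product-to-sum, ∫_0^π sin(nx)cos(n'x) dx = ½∫_0^π [sin((n+n')x) + sin((n−n')x)] dx, which is 0 when n+n' is even and 2n/(n²−n'²) when n+n' is odd (it need not vanish on (0, π)). For the constant mode: ∫_0^π 1 dx = π, ∫_0^π cos(nx) dx = 0, ∫_0^π sin(nx) dx = (1−(−1)^n)/n.
  u² squared terms: (3)²·∫1 dx = 9·π = 9*π;  (4)²·∫sin(5x)² dx = 16·π/2 = 8*π.
  u² cross terms: 2·(3)·(4)·∫1·sin(5x) dx = 24·(2/5) = 48/5.
  So ∫_0^π u² dx = 9*π + 8*π + 48/5 = 48/5 + 17*π.
  (u')² squared terms: (20)²·∫cos(5x)² dx = 400·π/2 = 200*π.
  So ∫_0^π (u')² dx = 200*π.
||u||_{H^1}^2 = (48/5 + 17*π) + (200*π) = 48/5 + 217*π.


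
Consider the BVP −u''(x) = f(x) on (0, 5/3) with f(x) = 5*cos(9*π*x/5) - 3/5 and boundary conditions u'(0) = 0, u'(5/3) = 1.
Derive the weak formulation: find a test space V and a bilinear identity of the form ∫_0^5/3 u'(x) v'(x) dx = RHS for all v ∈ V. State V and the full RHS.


V = H^1(0, 5/3) (v unrestricted at boundary; u is determined up to an additive constant); weak form: ∫_0^5/3 u'v' dx = ∫_0^5/3 (5*cos(9*π*x/5) - 3/5) v dx + v(5/3) for all v ∈ V.

Multiply both sides by a test function v and integrate from 0 to 5/3:
  ∫_0^5/3 −u''(x) v(x) dx = ∫_0^5/3 f(x) v(x) dx.
Integrate the LHS by parts once:
  ∫_0^5/3 −u'' v dx = −[u'(x) v(x)]_0^5/3 + ∫_0^5/3 u'(x) v'(x) dx.
Thus ∫_0^5/3 u'(x) v'(x) dx = ∫_0^5/3 f(x) v(x) dx + [u'(x) v(x)]_0^5/3.
Choose V so that boundary terms are either known or forced to vanish.
u has inhomogeneous Neumann u'(0) = 0, u'(5/3) = 1. [u' v]_0^5/3 = (1)·v(5/3) − (0)·v(0) = v(5/3). Take V = H^1(0, 5/3); boundary term becomes part of RHS.
Weak formulation: find u (satisfying any essential BC) such that ∫_0^5/3 u'(x) v'(x) dx = ∫_0^5/3 f v dx + v(5/3) for all v ∈ V (Neumann data are natural BCs: they enter the RHS as boundary terms).
Substituting f(x) = 5*cos(9*π*x/5) - 3/5, the right-hand side is ∫_0^5/3 (5*cos(9*π*x/5) - 3/5) v dx + v(5/3).
Compatibility check (pure Neumann): taking v ≡ 1 ∈ V gives 0 = ∫_0^5/3 f dx + (1) − (0), i.e. ∫_0^5/3 f dx must equal u'(0) − u'(5/3) = -1. Indeed ∫_0^5/3 (5*cos(9*π*x/5) - 3/5) dx = -1, so the data are compatible. The solution is then unique only up to an additive constant (fix it e.g. by requiring ∫_0^5/3 u dx = 0).


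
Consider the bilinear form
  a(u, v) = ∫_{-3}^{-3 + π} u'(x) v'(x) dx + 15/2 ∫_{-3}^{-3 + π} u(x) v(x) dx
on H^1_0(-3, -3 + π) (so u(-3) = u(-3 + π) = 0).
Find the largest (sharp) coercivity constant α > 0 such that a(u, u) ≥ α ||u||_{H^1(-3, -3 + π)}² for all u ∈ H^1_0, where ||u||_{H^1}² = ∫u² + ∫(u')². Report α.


α = 1

Coercivity of a(·,·) on H^1_0(-3, -3 + π) means a(u, u) ≥ α ||u||_{H^1}² for every u ∈ H^1_0.
The interval has length L = π, and Poincaré/coercivity depend only on L. Here a(u, u) = ∫(u')² + (15/2)·∫u².
Here c = 15/2 ≥ 1, so a(u,u) = ∫(u')² + c∫u² ≥ ∫(u')² + ∫u² = ||u||_{H^1}², i.e. α = 1 works. No larger α is possible: a(u,u) ≥ α||u||_{H^1}² means (1−α)∫(u')² ≥ (α−c)∫u², and for the modes u_n = sin(nπ(x−x₀)/L) (x₀ the left endpoint) one has ∫u_n²/∫(u_n')² = (L/(nπ))² → 0, so a(u_n,u_n)/||u_n||_{H^1}² → 1. Hence the optimal constant is α = 1.
Therefore α = 1.


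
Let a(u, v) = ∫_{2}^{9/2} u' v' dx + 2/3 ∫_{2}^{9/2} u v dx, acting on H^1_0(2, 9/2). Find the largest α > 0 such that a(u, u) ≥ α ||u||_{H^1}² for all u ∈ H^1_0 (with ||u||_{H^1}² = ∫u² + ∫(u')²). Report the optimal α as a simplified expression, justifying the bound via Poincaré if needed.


α = 2*(25 + 6*π^2)/(3*(25 + 4*π^2))

Coercivity of a(·,·) on H^1_0(2, 9/2) means a(u, u) ≥ α ||u||_{H^1}² for every u ∈ H^1_0.
The interval has length L = 5/2, and Poincaré/coercivity depend only on L. Here a(u, u) = ∫(u')² + (2/3)·∫u².
Here 0 < c = 2/3 < 1. The condition a(u,u) ≥ α||u||_{H^1}² reads (1−α)∫(u')² ≥ (α−c)∫u². Any admissible α is ≤ 1 (rapidly oscillating u have ∫u²/∫(u')² → 0), and α = 1 would force 0 ≥ (1−c)∫u², impossible since c < 1; so 1−α > 0. By the sharp Poincaré inequality on H^1_0 of an interval of length L, ∫(u')² ≥ (π/L)²∫u² with equality for the first sine mode sin(π(x−x₀)/L) (x₀ the left endpoint), so the inequality holds for all u iff (1−α)(π/L)² ≥ α − c, i.e. α ≤ ((π/L)² + c)/((π/L)² + 1) = (1 + c(L/π)²)/(1 + (L/π)²). With (π/L)² = 4*π^2/25 and c = 2/3, the largest admissible constant is α = ((π/L)² + c)/((π/L)² + 1).
Simplifying, α = 2*(25 + 6*π^2)/(3*(25 + 4*π^2)).


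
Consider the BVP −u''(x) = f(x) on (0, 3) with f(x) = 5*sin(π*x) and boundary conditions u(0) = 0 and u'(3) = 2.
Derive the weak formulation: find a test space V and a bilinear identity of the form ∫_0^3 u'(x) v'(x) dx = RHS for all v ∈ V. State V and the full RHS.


V = {v ∈ H^1(0, 3) : v(0) = 0} (test functions vanish at x = 0 where u is specified); weak form: ∫_0^3 u'v' dx = ∫_0^3 (5*sin(π*x)) v dx + 2·v(3) for all v ∈ V.

Multiply both sides by a test function v and integrate from 0 to 3:
  ∫_0^3 −u''(x) v(x) dx = ∫_0^3 f(x) v(x) dx.
Integrate the LHS by parts once:
  ∫_0^3 −u'' v dx = −[u'(x) v(x)]_0^3 + ∫_0^3 u'(x) v'(x) dx.
Thus ∫_0^3 u'(x) v'(x) dx = ∫_0^3 f(x) v(x) dx + [u'(x) v(x)]_0^3.
Choose V so that boundary terms are either known or forced to vanish.
Mixed BC: u(0) = 0 (Dirichlet) and u'(3) = 2 (Neumann). Define V = {v ∈ H^1(0, 3) : v(0) = 0}. Then [u' v]_0^3 = u'(3)·v(3) − u'(0)·0 = 2·v(3).
Weak formulation: find u (satisfying any essential BC) such that ∫_0^3 u'(x) v'(x) dx = ∫_0^3 f v dx + 2·v(3) for all v ∈ V (Dirichlet at 0 absorbed into V; Neumann datum at x = 3 contributes the boundary term).
Substituting f(x) = 5*sin(π*x), the right-hand side is ∫_0^3 (5*sin(π*x)) v dx + 2·v(3).


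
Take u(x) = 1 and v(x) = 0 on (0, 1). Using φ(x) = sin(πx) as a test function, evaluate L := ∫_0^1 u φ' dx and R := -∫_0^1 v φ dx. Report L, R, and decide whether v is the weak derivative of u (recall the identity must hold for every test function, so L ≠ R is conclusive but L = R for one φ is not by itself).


LHS = 0, RHS = 0. Yes, v = u' weakly.

u(x) = 1, classical derivative u'(x) = 0.
φ(x) = sin(πx), so φ'(x) = π*cos(π*x).
Note φ(0) = φ(1) = 0, so the boundary term u·φ vanishes.
LHS = ∫_0^1 u(x) φ'(x) dx = ∫_0^1 (π*cos(π*x)) dx. Term by term:
  ∫_0^1 π*cos(π*x) dx = 0.
So LHS = 0.
∫_0^1 v(x) φ(x) dx = ∫_0^1 (0) dx. Term by term:
  ∫_0^1 0 dx = 0.
So RHS = -∫_0^1 v(x) φ(x) dx = 0.
LHS = RHS, so the identity holds for this test φ.
Moreover u is smooth here and v(x) = u'(x) = 0 pointwise, so the identity holds for every test function. Hence v is the weak derivative of u.


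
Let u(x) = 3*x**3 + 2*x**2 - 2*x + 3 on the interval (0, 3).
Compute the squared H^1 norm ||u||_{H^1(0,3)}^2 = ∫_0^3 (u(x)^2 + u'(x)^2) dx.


||u||_{H^1}^2 = 654861/70

The H^1 norm (squared) on an interval (0, L) is
  ||u||_{H^1}^2 = ∫_0^L u(x)^2 dx + ∫_0^L u'(x)^2 dx.
Compute u'(x) = 9*x**2 + 4*x - 2.
Then u(x)^2 = 9*x**6 + 12*x**5 - 8*x**4 + 10*x**3 + 16*x**2 - 12*x + 9 and u'(x)^2 = 81*x**4 + 72*x**3 - 20*x**2 - 16*x + 4.
Integrate each monomial from 0 to 3 using ∫_0^3 c·x^n dx = c·3^(n+1)/(n+1):
  ∫_0^3 u(x)^2 dx = ∫_0^3 (9*x^6 + 12*x^5 - 8*x^4 + 10*x^3 + 16*x^2 - 12*x + 9) dx. Term by term:
    ∫_0^3 9*x^6 dx = 19683/7;  ∫_0^3 12*x^5 dx = 1458;  ∫_0^3 -8*x^4 dx = -1944/5;
    ∫_0^3 10*x^3 dx = 405/2;  ∫_0^3 16*x^2 dx = 144;  ∫_0^3 -12*x dx = -54;
    ∫_0^3 9 dx = 27.
  Sum: 19683/7 + 1458 − 1944/5 + 405/2 + 144 − 54 + 27 = 294039/70.
  ∫_0^3 u'(x)^2 dx = ∫_0^3 (81*x^4 + 72*x^3 - 20*x^2 - 16*x + 4) dx. Term by term:
    ∫_0^3 81*x^4 dx = 19683/5;  ∫_0^3 72*x^3 dx = 1458;  ∫_0^3 -20*x^2 dx = -180;
    ∫_0^3 -16*x dx = -72;  ∫_0^3 4 dx = 12.
  Sum: 19683/5 + 1458 − 180 − 72 + 12 = 25773/5.
Adding: ||u||_{H^1}^2 = 294039/70 + 25773/5 = 654861/70.


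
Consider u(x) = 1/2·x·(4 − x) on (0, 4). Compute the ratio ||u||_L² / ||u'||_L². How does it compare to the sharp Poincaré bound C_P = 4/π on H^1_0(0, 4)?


||u||_L² / ||u'||_L² = 2*sqrt(10)/5 < C_P = 4/π.

u(x) = 1/2·x·(4 − x), so u'(x) = 2 - x.
u(x) = 1/2·x·(4 − x) vanishes at x = 0 and x = 4, so u ∈ H^1_0(0, 4). Differentiate via the product rule and integrate the resulting polynomials term by term.
  ∫_0^4 u² dx = ∫_0^4 (x^4/4 - 2*x^3 + 4*x^2) dx. Term by term:
    ∫_0^4 x^4/4 dx = 256/5;  ∫_0^4 -2*x^3 dx = -128;  ∫_0^4 4*x^2 dx = 256/3.
  Sum: 256/5 − 128 + 256/3 = 128/15.
  ∫_0^4 (u')² dx = ∫_0^4 (x^2 - 4*x + 4) dx. Term by term:
    ∫_0^4 x^2 dx = 64/3;  ∫_0^4 -4*x dx = -32;  ∫_0^4 4 dx = 16.
  Sum: 64/3 − 32 + 16 = 16/3.
∫_0^4 u² dx = 128/15, so ||u||_L² = 8*sqrt(30)/15.
∫_0^4 (u')² dx = 16/3, so ||u'||_L² = 4*sqrt(3)/3.
Ratio ||u||_L² / ||u'||_L² = 2*sqrt(10)/5.
Sharp Poincaré constant on H^1_0(0, 4) is C_P = L/π = 4/π, achieved by sin(π/4·x).
A polynomial bump cannot attain the sharp Poincaré constant (only the first sine eigenfunction does), so the ratio is strictly less than C_P, consistent with ||u||_L² ≤ C_P ||u'||_L².


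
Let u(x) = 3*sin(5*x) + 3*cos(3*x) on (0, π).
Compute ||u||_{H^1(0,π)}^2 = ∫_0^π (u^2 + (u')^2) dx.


||u||_{H^1(0,π)}^2 = 162*π

u'(x) = -9*sin(3*x) + 15*cos(5*x).
Expand u² and (u')² and integrate term by term on (0, π), using: for integers n ≥ 1, ∫_0^π sin²(nx) dx = ∫_0^π cos²(nx) dx = π/2; for n ≠ n', ∫_0^π sin(nx)sin(n'x) dx = ∫_0^π cos(nx)cos(n'x) dx = 0; and by product-to-sum, ∫_0^π sin(nx)cos(n'x) dx = ½∫_0^π [sin((n+n')x) + sin((n−n')x)] dx, which is 0 when n+n' is even and 2n/(n²−n'²) when n+n' is odd (it need not vanish on (0, π)).
  u² squared terms: (3)²·∫cos(3x)² dx = 9·π/2 = 9*π/2;  (3)²·∫sin(5x)² dx = 9·π/2 = 9*π/2.
  u² cross terms: 2·(3)·(3)·∫cos(3x)·sin(5x) dx = 18·(0) = 0.
  So ∫_0^π u² dx = 9*π/2 + 9*π/2 + 0 = 9*π.
  (u')² squared terms: (-9)²·∫sin(3x)² dx = 81·π/2 = 81*π/2;  (15)²·∫cos(5x)² dx = 225·π/2 = 225*π/2.
  (u')² cross terms: 2·(-9)·(15)·∫sin(3x)·cos(5x) dx = -270·(0) = 0.
  So ∫_0^π (u')² dx = 81*π/2 + 225*π/2 + 0 = 153*π.
||u||_{H^1}^2 = (9*π) + (153*π) = 162*π.


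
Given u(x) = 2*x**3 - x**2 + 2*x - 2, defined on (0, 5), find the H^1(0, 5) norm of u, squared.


||u||_{H^1}^2 = 1219390/21

The H^1 norm (squared) on an interval (0, L) is
  ||u||_{H^1}^2 = ∫_0^L u(x)^2 dx + ∫_0^L u'(x)^2 dx.
Compute u'(x) = 6*x**2 - 2*x + 2.
Then u(x)^2 = 4*x**6 - 4*x**5 + 9*x**4 - 12*x**3 + 8*x**2 - 8*x + 4 and u'(x)^2 = 36*x**4 - 24*x**3 + 28*x**2 - 8*x + 4.
Integrate each monomial from 0 to 5 using ∫_0^5 c·x^n dx = c·5^(n+1)/(n+1):
  ∫_0^5 u(x)^2 dx = ∫_0^5 (4*x^6 - 4*x^5 + 9*x^4 - 12*x^3 + 8*x^2 - 8*x + 4) dx. Term by term:
    ∫_0^5 4*x^6 dx = 312500/7;  ∫_0^5 -4*x^5 dx = -31250/3;  ∫_0^5 9*x^4 dx = 5625;
    ∫_0^5 -12*x^3 dx = -1875;  ∫_0^5 8*x^2 dx = 1000/3;  ∫_0^5 -8*x dx = -100;
    ∫_0^5 4 dx = 20.
  Sum: 312500/7 − 31250/3 + 5625 − 1875 + 1000/3 − 100 + 20 = 802820/21.
  ∫_0^5 u'(x)^2 dx = ∫_0^5 (36*x^4 - 24*x^3 + 28*x^2 - 8*x + 4) dx. Term by term:
    ∫_0^5 36*x^4 dx = 22500;  ∫_0^5 -24*x^3 dx = -3750;  ∫_0^5 28*x^2 dx = 3500/3;
    ∫_0^5 -8*x dx = -100;  ∫_0^5 4 dx = 20.
  Sum: 22500 − 3750 + 3500/3 − 100 + 20 = 59510/3.
Adding: ||u||_{H^1}^2 = 802820/21 + 59510/3 = 1219390/21.


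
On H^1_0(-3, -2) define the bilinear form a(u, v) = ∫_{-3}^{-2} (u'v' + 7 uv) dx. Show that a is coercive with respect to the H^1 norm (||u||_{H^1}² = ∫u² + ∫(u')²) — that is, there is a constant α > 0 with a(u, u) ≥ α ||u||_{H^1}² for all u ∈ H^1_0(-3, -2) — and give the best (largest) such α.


α = 1

Coercivity of a(·,·) on H^1_0(-3, -2) means a(u, u) ≥ α ||u||_{H^1}² for every u ∈ H^1_0.
The interval has length L = 1, and Poincaré/coercivity depend only on L. Here a(u, u) = ∫(u')² + (7)·∫u².
Here c = 7 ≥ 1, so a(u,u) = ∫(u')² + c∫u² ≥ ∫(u')² + ∫u² = ||u||_{H^1}², i.e. α = 1 works. No larger α is possible: a(u,u) ≥ α||u||_{H^1}² means (1−α)∫(u')² ≥ (α−c)∫u², and for the modes u_n = sin(nπ(x−x₀)/L) (x₀ the left endpoint) one has ∫u_n²/∫(u_n')² = (L/(nπ))² → 0, so a(u_n,u_n)/||u_n||_{H^1}² → 1. Hence the optimal constant is α = 1.
Therefore α = 1.


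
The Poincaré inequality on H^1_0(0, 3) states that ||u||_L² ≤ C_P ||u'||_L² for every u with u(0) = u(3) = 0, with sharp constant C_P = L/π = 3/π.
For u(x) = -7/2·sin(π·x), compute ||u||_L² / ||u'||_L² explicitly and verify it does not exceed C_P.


||u||_L² / ||u'||_L² = 1/π < C_P = 3/π.

u(x) = -7/2·sin(π·x), so u'(x) = -7*π*cos(π*x)/2.
Writing u(x) = A·sin(kπx/L) with A = -7/2 and k = 3, use ∫_0^L sin²(kπx/L) dx = L/2 and ∫_0^L cos²(kπx/L) dx = L/2.
u² = 49/4·sin²(π·x) and (u')² = 49*π^2/4·cos²(π·x), and each of sin², cos² integrates to L/2 = 3/2 over (0, 3).
∫_0^3 u² dx = 147/8, so ||u||_L² = 7*sqrt(6)/4.
∫_0^3 (u')² dx = 147*π^2/8, so ||u'||_L² = 7*sqrt(6)*π/4.
Ratio ||u||_L² / ||u'||_L² = 1/π.
Sharp Poincaré constant on H^1_0(0, 3) is C_P = L/π = 3/π, achieved by sin(π/3·x).
This is the k = 3 harmonic; the ratio L/(kπ) is strictly less than C_P = L/π, consistent with the sharp inequality ||u||_L² ≤ C_P ||u'||_L².


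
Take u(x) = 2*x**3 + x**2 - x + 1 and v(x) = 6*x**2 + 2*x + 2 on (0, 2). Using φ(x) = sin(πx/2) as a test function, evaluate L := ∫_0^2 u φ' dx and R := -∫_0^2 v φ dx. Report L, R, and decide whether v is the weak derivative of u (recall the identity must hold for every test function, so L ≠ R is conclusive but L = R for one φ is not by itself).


LHS = -52/π + 192/π^3, RHS = -64/π + 192/π^3. No, v is not the weak derivative of u.

u(x) = 2*x**3 + x**2 - x + 1, classical derivative u'(x) = 6*x**2 + 2*x - 1.
φ(x) = sin(πx/2), so φ'(x) = π*cos(π*x/2)/2.
Note φ(0) = φ(2) = 0, so the boundary term u·φ vanishes.
LHS = ∫_0^2 u(x) φ'(x) dx = ∫_0^2 (π*x^3*cos(π*x/2) + π*x^2*cos(π*x/2)/2 - π*x*cos(π*x/2)/2 + π*cos(π*x/2)/2) dx. Term by term:
  ∫_0^2 π*cos(π*x/2)/2 dx = 0;  ∫_0^2 π*x^3*cos(π*x/2) dx = -48/π + 192/π^3;  ∫_0^2 π*x^2*cos(π*x/2)/2 dx = -8/π;
  ∫_0^2 -π*x*cos(π*x/2)/2 dx = 4/π.
Sum: 0 + -48/π + 192/π^3 − 8/π + 4/π = -52/π + 192/π^3.
So LHS = -52/π + 192/π^3.
∫_0^2 v(x) φ(x) dx = ∫_0^2 (6*x^2*sin(π*x/2) + 2*x*sin(π*x/2) + 2*sin(π*x/2)) dx. Term by term:
  ∫_0^2 2*sin(π*x/2) dx = 8/π;  ∫_0^2 2*x*sin(π*x/2) dx = 8/π;  ∫_0^2 6*x^2*sin(π*x/2) dx = -192/π^3 + 48/π.
Sum: 8/π + 8/π + -192/π^3 + 48/π = -192/π^3 + 64/π.
So RHS = -∫_0^2 v(x) φ(x) dx = -64/π + 192/π^3.
LHS − RHS = 12/π ≠ 0, so the identity fails.
(For a valid weak derivative the identity must hold for EVERY test function, in particular this one. The failure shows v is NOT the weak derivative of u.)
Correct weak derivative would be u'(x) = 6*x**2 + 2*x - 1.


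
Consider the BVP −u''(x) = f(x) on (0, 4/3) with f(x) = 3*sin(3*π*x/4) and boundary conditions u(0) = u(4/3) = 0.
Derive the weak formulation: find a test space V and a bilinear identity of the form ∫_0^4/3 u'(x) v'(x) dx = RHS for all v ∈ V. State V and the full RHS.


V = H^1_0(0, 4/3) (so v(0) = v(4/3) = 0); weak form: ∫_0^4/3 u'v' dx = ∫_0^4/3 (3*sin(3*π*x/4)) v dx for all v ∈ V.

Multiply both sides by a test function v and integrate from 0 to 4/3:
  ∫_0^4/3 −u''(x) v(x) dx = ∫_0^4/3 f(x) v(x) dx.
Integrate the LHS by parts once:
  ∫_0^4/3 −u'' v dx = −[u'(x) v(x)]_0^4/3 + ∫_0^4/3 u'(x) v'(x) dx.
Thus ∫_0^4/3 u'(x) v'(x) dx = ∫_0^4/3 f(x) v(x) dx + [u'(x) v(x)]_0^4/3.
Choose V so that boundary terms are either known or forced to vanish.
u is Dirichlet: u(0) = u(4/3) = 0. Let V = H^1_0(0, 4/3); then v(0) = v(4/3) = 0, and [u' v]_0^4/3 = 0.
Weak formulation: find u (satisfying any essential BC) such that ∫_0^4/3 u'(x) v'(x) dx = ∫_0^4/3 f v dx for all v ∈ V.
Substituting f(x) = 3*sin(3*π*x/4), the right-hand side is ∫_0^4/3 (3*sin(3*π*x/4)) v dx.


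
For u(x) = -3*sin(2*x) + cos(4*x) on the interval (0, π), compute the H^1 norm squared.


||u||_{H^1(0,π)}^2 = 31*π

u'(x) = -4*sin(4*x) - 6*cos(2*x).
Expand u² and (u')² and integrate term by term on (0, π), using: for integers n ≥ 1, ∫_0^π sin²(nx) dx = ∫_0^π cos²(nx) dx = π/2; for n ≠ n', ∫_0^π sin(nx)sin(n'x) dx = ∫_0^π cos(nx)cos(n'x) dx = 0; and by product-to-sum, ∫_0^π sin(nx)cos(n'x) dx = ½∫_0^π [sin((n+n')x) + sin((n−n')x)] dx, which is 0 when n+n' is even and 2n/(n²−n'²) when n+n' is odd (it need not vanish on (0, π)).
  u² squared terms: (-3)²·∫sin(2x)² dx = 9·π/2 = 9*π/2;  (1)²·∫cos(4x)² dx = 1·π/2 = π/2.
  u² cross terms: 2·(-3)·(1)·∫sin(2x)·cos(4x) dx = -6·(0) = 0.
  So ∫_0^π u² dx = 9*π/2 + π/2 + 0 = 5*π.
  (u')² squared terms: (-6)²·∫cos(2x)² dx = 36·π/2 = 18*π;  (-4)²·∫sin(4x)² dx = 16·π/2 = 8*π.
  (u')² cross terms: 2·(-6)·(-4)·∫cos(2x)·sin(4x) dx = 48·(0) = 0.
  So ∫_0^π (u')² dx = 18*π + 8*π + 0 = 26*π.
||u||_{H^1}^2 = (5*π) + (26*π) = 31*π.


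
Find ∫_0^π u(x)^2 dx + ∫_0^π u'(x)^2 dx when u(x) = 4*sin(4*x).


||u||_{H^1(0,π)}^2 = 136*π

u'(x) = 16*cos(4*x).
Expand u² and (u')² and integrate term by term on (0, π), using: for integers n ≥ 1, ∫_0^π sin²(nx) dx = ∫_0^π cos²(nx) dx = π/2; for n ≠ n', ∫_0^π sin(nx)sin(n'x) dx = ∫_0^π cos(nx)cos(n'x) dx = 0; and by product-to-sum, ∫_0^π sin(nx)cos(n'x) dx = ½∫_0^π [sin((n+n')x) + sin((n−n')x)] dx, which is 0 when n+n' is even and 2n/(n²−n'²) when n+n' is odd (it need not vanish on (0, π)).
  u² squared terms: (4)²·∫sin(4x)² dx = 16·π/2 = 8*π.
  So ∫_0^π u² dx = 8*π.
  (u')² squared terms: (16)²·∫cos(4x)² dx = 256·π/2 = 128*π.
  So ∫_0^π (u')² dx = 128*π.
||u||_{H^1}^2 = (8*π) + (128*π) = 136*π.


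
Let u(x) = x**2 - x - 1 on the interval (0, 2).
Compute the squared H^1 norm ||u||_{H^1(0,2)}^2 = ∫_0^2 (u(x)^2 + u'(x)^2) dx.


||u||_{H^1}^2 = 32/5

The H^1 norm (squared) on an interval (0, L) is
  ||u||_{H^1}^2 = ∫_0^L u(x)^2 dx + ∫_0^L u'(x)^2 dx.
Compute u'(x) = 2*x - 1.
Then u(x)^2 = x**4 - 2*x**3 - x**2 + 2*x + 1 and u'(x)^2 = 4*x**2 - 4*x + 1.
Integrate each monomial from 0 to 2 using ∫_0^2 c·x^n dx = c·2^(n+1)/(n+1):
  ∫_0^2 u(x)^2 dx = ∫_0^2 (x^4 - 2*x^3 - x^2 + 2*x + 1) dx. Term by term:
    ∫_0^2 x^4 dx = 32/5;  ∫_0^2 -2*x^3 dx = -8;  ∫_0^2 -x^2 dx = -8/3;
    ∫_0^2 2*x dx = 4;  ∫_0^2 1 dx = 2.
  Sum: 32/5 − 8 − 8/3 + 4 + 2 = 26/15.
  ∫_0^2 u'(x)^2 dx = ∫_0^2 (4*x^2 - 4*x + 1) dx. Term by term:
    ∫_0^2 4*x^2 dx = 32/3;  ∫_0^2 -4*x dx = -8;  ∫_0^2 1 dx = 2.
  Sum: 32/3 − 8 + 2 = 14/3.
Adding: ||u||_{H^1}^2 = 26/15 + 14/3 = 32/5.


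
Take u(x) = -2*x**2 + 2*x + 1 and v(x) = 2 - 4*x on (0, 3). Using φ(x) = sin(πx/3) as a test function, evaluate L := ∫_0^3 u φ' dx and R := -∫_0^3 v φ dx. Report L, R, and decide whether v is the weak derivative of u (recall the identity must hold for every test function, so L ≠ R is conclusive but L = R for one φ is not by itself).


LHS = 24/π, RHS = 24/π. Yes, v = u' weakly.

u(x) = -2*x**2 + 2*x + 1, classical derivative u'(x) = 2 - 4*x.
φ(x) = sin(πx/3), so φ'(x) = π*cos(π*x/3)/3.
Note φ(0) = φ(3) = 0, so the boundary term u·φ vanishes.
LHS = ∫_0^3 u(x) φ'(x) dx = ∫_0^3 (-2*π*x^2*cos(π*x/3)/3 + 2*π*x*cos(π*x/3)/3 + π*cos(π*x/3)/3) dx. Term by term:
  ∫_0^3 π*cos(π*x/3)/3 dx = 0;  ∫_0^3 -2*π*x^2*cos(π*x/3)/3 dx = 36/π;  ∫_0^3 2*π*x*cos(π*x/3)/3 dx = -12/π.
Sum: 0 + 36/π − 12/π = 24/π.
So LHS = 24/π.
∫_0^3 v(x) φ(x) dx = ∫_0^3 (-4*x*sin(π*x/3) + 2*sin(π*x/3)) dx. Term by term:
  ∫_0^3 2*sin(π*x/3) dx = 12/π;  ∫_0^3 -4*x*sin(π*x/3) dx = -36/π.
Sum: 12/π − 36/π = -24/π.
So RHS = -∫_0^3 v(x) φ(x) dx = 24/π.
LHS = RHS, so the identity holds for this test φ.
Moreover u is smooth here and v(x) = u'(x) = 2 - 4*x pointwise, so the identity holds for every test function. Hence v is the weak derivative of u.


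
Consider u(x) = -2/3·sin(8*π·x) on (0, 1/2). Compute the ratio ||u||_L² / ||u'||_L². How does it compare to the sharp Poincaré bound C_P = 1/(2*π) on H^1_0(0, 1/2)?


||u||_L² / ||u'||_L² = 1/(8*π) < C_P = 1/(2*π).

u(x) = -2/3·sin(8*π·x), so u'(x) = -16*π*cos(8*π*x)/3.
Writing u(x) = A·sin(kπx/L) with A = -2/3 and k = 4, use ∫_0^L sin²(kπx/L) dx = L/2 and ∫_0^L cos²(kπx/L) dx = L/2.
u² = 4/9·sin²(8*π·x) and (u')² = 256*π^2/9·cos²(8*π·x), and each of sin², cos² integrates to L/2 = 1/4 over (0, 1/2).
∫_0^1/2 u² dx = 1/9, so ||u||_L² = 1/3.
∫_0^1/2 (u')² dx = 64*π^2/9, so ||u'||_L² = 8*π/3.
Ratio ||u||_L² / ||u'||_L² = 1/(8*π).
Sharp Poincaré constant on H^1_0(0, 1/2) is C_P = L/π = 1/(2*π), achieved by sin(2*π·x).
This is the k = 4 harmonic; the ratio L/(kπ) is strictly less than C_P = L/π, consistent with the sharp inequality ||u||_L² ≤ C_P ||u'||_L².


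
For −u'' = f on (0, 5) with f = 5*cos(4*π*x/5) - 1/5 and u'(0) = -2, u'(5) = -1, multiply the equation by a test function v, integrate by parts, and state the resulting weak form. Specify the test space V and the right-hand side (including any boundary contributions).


V = H^1(0, 5) (v unrestricted at boundary; u is determined up to an additive constant); weak form: ∫_0^5 u'v' dx = ∫_0^5 (5*cos(4*π*x/5) - 1/5) v dx − v(5) + 2·v(0) for all v ∈ V.

Multiply both sides by a test function v and integrate from 0 to 5:
  ∫_0^5 −u''(x) v(x) dx = ∫_0^5 f(x) v(x) dx.
Integrate the LHS by parts once:
  ∫_0^5 −u'' v dx = −[u'(x) v(x)]_0^5 + ∫_0^5 u'(x) v'(x) dx.
Thus ∫_0^5 u'(x) v'(x) dx = ∫_0^5 f(x) v(x) dx + [u'(x) v(x)]_0^5.
Choose V so that boundary terms are either known or forced to vanish.
u has inhomogeneous Neumann u'(0) = -2, u'(5) = -1. [u' v]_0^5 = (-1)·v(5) − (-2)·v(0) = − v(5) + 2·v(0). Take V = H^1(0, 5); boundary term becomes part of RHS.
Weak formulation: find u (satisfying any essential BC) such that ∫_0^5 u'(x) v'(x) dx = ∫_0^5 f v dx − v(5) + 2·v(0) for all v ∈ V (Neumann data are natural BCs: they enter the RHS as boundary terms).
Substituting f(x) = 5*cos(4*π*x/5) - 1/5, the right-hand side is ∫_0^5 (5*cos(4*π*x/5) - 1/5) v dx − v(5) + 2·v(0).
Compatibility check (pure Neumann): taking v ≡ 1 ∈ V gives 0 = ∫_0^5 f dx + (-1) − (-2), i.e. ∫_0^5 f dx must equal u'(0) − u'(5) = -1. Indeed ∫_0^5 (5*cos(4*π*x/5) - 1/5) dx = -1, so the data are compatible. The solution is then unique only up to an additive constant (fix it e.g. by requiring ∫_0^5 u dx = 0).


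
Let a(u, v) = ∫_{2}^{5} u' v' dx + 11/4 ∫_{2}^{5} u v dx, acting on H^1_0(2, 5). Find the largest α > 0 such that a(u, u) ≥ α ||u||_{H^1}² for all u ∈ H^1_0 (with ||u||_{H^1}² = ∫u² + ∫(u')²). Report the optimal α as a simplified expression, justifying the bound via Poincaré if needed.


α = 1

Coercivity of a(·,·) on H^1_0(2, 5) means a(u, u) ≥ α ||u||_{H^1}² for every u ∈ H^1_0.
The interval has length L = 3, and Poincaré/coercivity depend only on L. Here a(u, u) = ∫(u')² + (11/4)·∫u².
Here c = 11/4 ≥ 1, so a(u,u) = ∫(u')² + c∫u² ≥ ∫(u')² + ∫u² = ||u||_{H^1}², i.e. α = 1 works. No larger α is possible: a(u,u) ≥ α||u||_{H^1}² means (1−α)∫(u')² ≥ (α−c)∫u², and for the modes u_n = sin(nπ(x−x₀)/L) (x₀ the left endpoint) one has ∫u_n²/∫(u_n')² = (L/(nπ))² → 0, so a(u_n,u_n)/||u_n||_{H^1}² → 1. Hence the optimal constant is α = 1.
Therefore α = 1.


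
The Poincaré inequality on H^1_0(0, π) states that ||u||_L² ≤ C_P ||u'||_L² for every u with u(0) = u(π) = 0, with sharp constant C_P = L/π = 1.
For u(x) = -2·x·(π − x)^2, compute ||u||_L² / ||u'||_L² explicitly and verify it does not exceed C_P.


||u||_L² / ||u'||_L² = sqrt(14)*π/14 < C_P = 1.

u(x) = -2·x·(π − x)^2, so u'(x) = 2*(π - 3*x)*(x - π).
u(x) = -2·x·(π − x)^2 vanishes at x = 0 and x = π, so u ∈ H^1_0(0, π). Differentiate via the product rule and integrate the resulting polynomials term by term.
  ∫_0^π u² dx = ∫_0^π (4*x^6 - 16*π*x^5 + 24*π^2*x^4 - 16*π^3*x^3 + 4*π^4*x^2) dx. Term by term:
    ∫_0^π 4*x^6 dx = 4*π^7/7;  ∫_0^π -16*π*x^5 dx = -8*π^7/3;  ∫_0^π 24*π^2*x^4 dx = 24*π^7/5;
    ∫_0^π -16*π^3*x^3 dx = -4*π^7;  ∫_0^π 4*π^4*x^2 dx = 4*π^7/3.
  Sum: 4*π^7/7 − 8*π^7/3 + 24*π^7/5 − 4*π^7 + 4*π^7/3 = 4*π^7/105.
  ∫_0^π (u')² dx = ∫_0^π (36*x^4 - 96*π*x^3 + 88*π^2*x^2 - 32*π^3*x + 4*π^4) dx. Term by term:
    ∫_0^π 36*x^4 dx = 36*π^5/5;  ∫_0^π -96*π*x^3 dx = -24*π^5;  ∫_0^π 88*π^2*x^2 dx = 88*π^5/3;
    ∫_0^π -32*π^3*x dx = -16*π^5;  ∫_0^π 4*π^4 dx = 4*π^5.
  Sum: 36*π^5/5 − 24*π^5 + 88*π^5/3 − 16*π^5 + 4*π^5 = 8*π^5/15.
∫_0^π u² dx = 4*π^7/105, so ||u||_L² = 2*sqrt(105)*π^(7/2)/105.
∫_0^π (u')² dx = 8*π^5/15, so ||u'||_L² = 2*sqrt(30)*π^(5/2)/15.
Ratio ||u||_L² / ||u'||_L² = sqrt(14)*π/14.
Sharp Poincaré constant on H^1_0(0, π) is C_P = L/π = 1, achieved by sin(x).
A polynomial bump cannot attain the sharp Poincaré constant (only the first sine eigenfunction does), so the ratio is strictly less than C_P, consistent with ||u||_L² ≤ C_P ||u'||_L².


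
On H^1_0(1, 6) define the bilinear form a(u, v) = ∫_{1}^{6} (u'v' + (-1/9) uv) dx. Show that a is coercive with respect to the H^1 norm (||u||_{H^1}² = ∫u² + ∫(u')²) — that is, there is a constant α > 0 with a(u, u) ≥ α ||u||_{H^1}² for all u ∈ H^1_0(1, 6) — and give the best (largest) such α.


α = (-25/9 + π^2)/(π^2 + 25)

Coercivity of a(·,·) on H^1_0(1, 6) means a(u, u) ≥ α ||u||_{H^1}² for every u ∈ H^1_0.
The interval has length L = 5, and Poincaré/coercivity depend only on L. Here a(u, u) = ∫(u')² + (-1/9)·∫u².
Here c = -1/9 < 0 with |c| < (π/L)² = π^2/25, so coercivity still holds. The condition a(u,u) ≥ α||u||_{H^1}² reads (1−α)∫(u')² ≥ (α−c)∫u². Any admissible α is ≤ 1 (rapidly oscillating u have ∫u²/∫(u')² → 0), and α = 1 would force 0 ≥ (1−c)∫u², impossible since c < 1; so 1−α > 0. By the sharp Poincaré inequality on H^1_0 of an interval of length L, ∫(u')² ≥ (π/L)²∫u² with equality for the first sine mode sin(π(x−x₀)/L) (x₀ the left endpoint), so the inequality holds for all u iff (1−α)(π/L)² ≥ α − c, i.e. α ≤ ((π/L)² + c)/((π/L)² + 1) = (1 + c(L/π)²)/(1 + (L/π)²). (Direct route, valid since c ≤ 0: Poincaré gives c∫u² ≥ c(L/π)²∫(u')², so a(u,u) ≥ (1 + c(L/π)²)∫(u')², while ||u||_{H^1}² ≤ (1 + (L/π)²)∫(u')²; dividing yields the same α.) With (π/L)² = π^2/25 and c = -1/9, the largest admissible constant is α = ((π/L)² + c)/((π/L)² + 1).
Simplifying, α = (-25/9 + π^2)/(π^2 + 25).


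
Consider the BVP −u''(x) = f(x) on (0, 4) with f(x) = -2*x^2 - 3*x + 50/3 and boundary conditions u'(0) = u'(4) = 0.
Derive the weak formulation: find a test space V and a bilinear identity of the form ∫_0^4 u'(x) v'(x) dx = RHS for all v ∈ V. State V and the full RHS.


V = H^1(0, 4) (no boundary constraint on v; u is determined up to an additive constant); weak form: ∫_0^4 u'v' dx = ∫_0^4 (-2*x^2 - 3*x + 50/3) v dx for all v ∈ V.

Multiply both sides by a test function v and integrate from 0 to 4:
  ∫_0^4 −u''(x) v(x) dx = ∫_0^4 f(x) v(x) dx.
Integrate the LHS by parts once:
  ∫_0^4 −u'' v dx = −[u'(x) v(x)]_0^4 + ∫_0^4 u'(x) v'(x) dx.
Thus ∫_0^4 u'(x) v'(x) dx = ∫_0^4 f(x) v(x) dx + [u'(x) v(x)]_0^4.
Choose V so that boundary terms are either known or forced to vanish.
u has homogeneous Neumann: u'(0) = u'(4) = 0. So [u' v]_0^4 = 0·v(4) − 0·v(0) = 0 for any v; take V = H^1(0, 4).
Weak formulation: find u (satisfying any essential BC) such that ∫_0^4 u'(x) v'(x) dx = ∫_0^4 f v dx for all v ∈ V (homogeneous Neumann, so boundary terms vanish).
Substituting f(x) = -2*x^2 - 3*x + 50/3, the right-hand side is ∫_0^4 (-2*x^2 - 3*x + 50/3) v dx.
Compatibility check (pure Neumann): taking v ≡ 1 ∈ V gives 0 = ∫_0^4 f dx + (0) − (0), i.e. ∫_0^4 f dx must equal u'(0) − u'(4) = 0. Indeed ∫_0^4 (-2*x^2 - 3*x + 50/3) dx = 0, so the data are compatible. The solution is then unique only up to an additive constant (fix it e.g. by requiring ∫_0^4 u dx = 0).


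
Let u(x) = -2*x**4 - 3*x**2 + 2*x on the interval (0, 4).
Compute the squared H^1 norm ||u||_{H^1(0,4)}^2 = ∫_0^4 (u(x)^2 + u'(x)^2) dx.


||u||_{H^1}^2 = 19422640/63

The H^1 norm (squared) on an interval (0, L) is
  ||u||_{H^1}^2 = ∫_0^L u(x)^2 dx + ∫_0^L u'(x)^2 dx.
Compute u'(x) = -8*x**3 - 6*x + 2.
Then u(x)^2 = 4*x**8 + 12*x**6 - 8*x**5 + 9*x**4 - 12*x**3 + 4*x**2 and u'(x)^2 = 64*x**6 + 96*x**4 - 32*x**3 + 36*x**2 - 24*x + 4.
Integrate each monomial from 0 to 4 using ∫_0^4 c·x^n dx = c·4^(n+1)/(n+1):
  ∫_0^4 u(x)^2 dx = ∫_0^4 (4*x^8 + 12*x^6 - 8*x^5 + 9*x^4 - 12*x^3 + 4*x^2) dx. Term by term:
    ∫_0^4 4*x^8 dx = 1048576/9;  ∫_0^4 12*x^6 dx = 196608/7;  ∫_0^4 -8*x^5 dx = -16384/3;
    ∫_0^4 9*x^4 dx = 9216/5;  ∫_0^4 -12*x^3 dx = -768;  ∫_0^4 4*x^2 dx = 256/3.
  Sum: 1048576/9 + 196608/7 − 16384/3 + 9216/5 − 768 + 256/3 = 44192768/315.
  ∫_0^4 u'(x)^2 dx = ∫_0^4 (64*x^6 + 96*x^4 - 32*x^3 + 36*x^2 - 24*x + 4) dx. Term by term:
    ∫_0^4 64*x^6 dx = 1048576/7;  ∫_0^4 96*x^4 dx = 98304/5;  ∫_0^4 -32*x^3 dx = -2048;
    ∫_0^4 36*x^2 dx = 768;  ∫_0^4 -24*x dx = -192;  ∫_0^4 4 dx = 16.
  Sum: 1048576/7 + 98304/5 − 2048 + 768 − 192 + 16 = 5880048/35.
Adding: ||u||_{H^1}^2 = 44192768/315 + 5880048/35 = 19422640/63.


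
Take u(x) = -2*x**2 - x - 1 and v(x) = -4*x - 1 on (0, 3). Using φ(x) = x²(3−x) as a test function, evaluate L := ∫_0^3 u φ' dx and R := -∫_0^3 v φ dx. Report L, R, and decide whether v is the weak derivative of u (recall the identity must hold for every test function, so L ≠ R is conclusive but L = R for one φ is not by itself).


LHS = 1107/20, RHS = 1107/20. Yes, v = u' weakly.

u(x) = -2*x**2 - x - 1, classical derivative u'(x) = -4*x - 1.
φ(x) = x²(3−x), so φ'(x) = 3*x*(2 - x).
Note φ(0) = φ(3) = 0, so the boundary term u·φ vanishes.
LHS = ∫_0^3 u(x) φ'(x) dx = ∫_0^3 (6*x^4 - 9*x^3 - 3*x^2 - 6*x) dx. Term by term:
  ∫_0^3 6*x^4 dx = 1458/5;  ∫_0^3 -9*x^3 dx = -729/4;  ∫_0^3 -3*x^2 dx = -27;
  ∫_0^3 -6*x dx = -27.
Sum: 1458/5 − 729/4 − 27 − 27 = 1107/20.
So LHS = 1107/20.
∫_0^3 v(x) φ(x) dx = ∫_0^3 (4*x^4 - 11*x^3 - 3*x^2) dx. Term by term:
  ∫_0^3 4*x^4 dx = 972/5;  ∫_0^3 -11*x^3 dx = -891/4;  ∫_0^3 -3*x^2 dx = -27.
Sum: 972/5 − 891/4 − 27 = -1107/20.
So RHS = -∫_0^3 v(x) φ(x) dx = 1107/20.
LHS = RHS, so the identity holds for this test φ.
Moreover u is smooth here and v(x) = u'(x) = -4*x - 1 pointwise, so the identity holds for every test function. Hence v is the weak derivative of u.


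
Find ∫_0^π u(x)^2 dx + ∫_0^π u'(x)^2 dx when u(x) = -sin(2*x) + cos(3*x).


||u||_{H^1(0,π)}^2 = 16 + 15*π/2

u'(x) = -3*sin(3*x) - 2*cos(2*x).
Expand u² and (u')² and integrate term by term on (0, π), using: for integers n ≥ 1, ∫_0^π sin²(nx) dx = ∫_0^π cos²(nx) dx = π/2; for n ≠ n', ∫_0^π sin(nx)sin(n'x) dx = ∫_0^π cos(nx)cos(n'x) dx = 0; and by product-to-sum, ∫_0^π sin(nx)cos(n'x) dx = ½∫_0^π [sin((n+n')x) + sin((n−n')x)] dx, which is 0 when n+n' is even and 2n/(n²−n'²) when n+n' is odd (it need not vanish on (0, π)).
  u² squared terms: (-1)²·∫sin(2x)² dx = 1·π/2 = π/2;  (1)²·∫cos(3x)² dx = 1·π/2 = π/2.
  u² cross terms: 2·(-1)·(1)·∫sin(2x)·cos(3x) dx = -2·(-4/5) = 8/5.
  So ∫_0^π u² dx = π/2 + π/2 + 8/5 = 8/5 + π.
  (u')² squared terms: (-3)²·∫sin(3x)² dx = 9·π/2 = 9*π/2;  (-2)²·∫cos(2x)² dx = 4·π/2 = 2*π.
  (u')² cross terms: 2·(-3)·(-2)·∫sin(3x)·cos(2x) dx = 12·(6/5) = 72/5.
  So ∫_0^π (u')² dx = 9*π/2 + 2*π + 72/5 = 72/5 + 13*π/2.
||u||_{H^1}^2 = (8/5 + π) + (72/5 + 13*π/2) = 16 + 15*π/2.


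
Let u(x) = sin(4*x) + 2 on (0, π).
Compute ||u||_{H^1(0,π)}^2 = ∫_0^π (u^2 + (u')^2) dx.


||u||_{H^1(0,π)}^2 = 25*π/2

u'(x) = 4*cos(4*x).
Expand u² and (u')² and integrate term by term on (0, π), using: for integers n ≥ 1, ∫_0^π sin²(nx) dx = ∫_0^π cos²(nx) dx = π/2; for n ≠ n', ∫_0^π sin(nx)sin(n'x) dx = ∫_0^π cos(nx)cos(n'x) dx = 0; and by product-to-sum, ∫_0^π sin(nx)cos(n'x) dx = ½∫_0^π [sin((n+n')x) + sin((n−n')x)] dx, which is 0 when n+n' is even and 2n/(n²−n'²) when n+n' is odd (it need not vanish on (0, π)). For the constant mode: ∫_0^π 1 dx = π, ∫_0^π cos(nx) dx = 0, ∫_0^π sin(nx) dx = (1−(−1)^n)/n.
  u² squared terms: (2)²·∫1 dx = 4·π = 4*π;  (1)²·∫sin(4x)² dx = 1·π/2 = π/2.
  u² cross terms: 2·(2)·(1)·∫1·sin(4x) dx = 4·(0) = 0.
  So ∫_0^π u² dx = 4*π + π/2 + 0 = 9*π/2.
  (u')² squared terms: (4)²·∫cos(4x)² dx = 16·π/2 = 8*π.
  So ∫_0^π (u')² dx = 8*π.
||u||_{H^1}^2 = (9*π/2) + (8*π) = 25*π/2.
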